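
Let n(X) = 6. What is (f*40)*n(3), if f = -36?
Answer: -8640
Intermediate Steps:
(f*40)*n(3) = -36*40*6 = -1440*6 = -8640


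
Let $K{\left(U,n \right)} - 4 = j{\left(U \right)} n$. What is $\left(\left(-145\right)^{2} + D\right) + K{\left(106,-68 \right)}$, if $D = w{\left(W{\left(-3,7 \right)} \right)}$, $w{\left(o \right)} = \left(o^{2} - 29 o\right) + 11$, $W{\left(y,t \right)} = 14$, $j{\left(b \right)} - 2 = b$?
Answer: $13486$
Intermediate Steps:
$j{\left(b \right)} = 2 + b$
$w{\left(o \right)} = 11 + o^{2} - 29 o$
$K{\left(U,n \right)} = 4 + n \left(2 + U\right)$ ($K{\left(U,n \right)} = 4 + \left(2 + U\right) n = 4 + n \left(2 + U\right)$)
$D = -199$ ($D = 11 + 14^{2} - 406 = 11 + 196 - 406 = -199$)
$\left(\left(-145\right)^{2} + D\right) + K{\left(106,-68 \right)} = \left(\left(-145\right)^{2} - 199\right) + \left(4 - 68 \left(2 + 106\right)\right) = \left(21025 - 199\right) + \left(4 - 7344\right) = 20826 + \left(4 - 7344\right) = 20826 - 7340 = 13486$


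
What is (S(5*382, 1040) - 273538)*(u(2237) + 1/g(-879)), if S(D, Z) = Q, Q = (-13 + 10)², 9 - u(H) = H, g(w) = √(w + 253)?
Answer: 609422612 + 273529*I*√626/626 ≈ 6.0942e+8 + 10932.0*I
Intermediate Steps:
g(w) = √(253 + w)
u(H) = 9 - H
Q = 9 (Q = (-3)² = 9)
S(D, Z) = 9
(S(5*382, 1040) - 273538)*(u(2237) + 1/g(-879)) = (9 - 273538)*((9 - 1*2237) + 1/(√(253 - 879))) = -273529*((9 - 2237) + 1/(√(-626))) = -273529*(-2228 + 1/(I*√626)) = -273529*(-2228 - I*√626/626) = 609422612 + 273529*I*√626/626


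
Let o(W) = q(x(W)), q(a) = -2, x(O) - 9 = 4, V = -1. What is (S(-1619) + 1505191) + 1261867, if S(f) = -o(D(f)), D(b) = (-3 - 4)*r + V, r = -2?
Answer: 2767060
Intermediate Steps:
x(O) = 13 (x(O) = 9 + 4 = 13)
D(b) = 13 (D(b) = (-3 - 4)*(-2) - 1 = -7*(-2) - 1 = 14 - 1 = 13)
o(W) = -2
S(f) = 2 (S(f) = -1*(-2) = 2)
(S(-1619) + 1505191) + 1261867 = (2 + 1505191) + 1261867 = 1505193 + 1261867 = 2767060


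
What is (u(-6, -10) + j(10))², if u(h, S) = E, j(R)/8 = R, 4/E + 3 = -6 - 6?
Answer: 1430416/225 ≈ 6357.4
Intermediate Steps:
E = -4/15 (E = 4/(-3 + (-6 - 6)) = 4/(-3 - 12) = 4/(-15) = 4*(-1/15) = -4/15 ≈ -0.26667)
j(R) = 8*R
u(h, S) = -4/15
(u(-6, -10) + j(10))² = (-4/15 + 8*10)² = (-4/15 + 80)² = (1196/15)² = 1430416/225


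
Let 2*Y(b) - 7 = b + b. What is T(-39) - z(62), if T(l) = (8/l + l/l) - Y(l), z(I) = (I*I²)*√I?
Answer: 2831/78 - 238328*√62 ≈ -1.8766e+6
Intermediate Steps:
Y(b) = 7/2 + b (Y(b) = 7/2 + (b + b)/2 = 7/2 + (2*b)/2 = 7/2 + b)
z(I) = I^(7/2) (z(I) = I³*√I = I^(7/2))
T(l) = -5/2 - l + 8/l (T(l) = (8/l + l/l) - (7/2 + l) = (8/l + 1) + (-7/2 - l) = (1 + 8/l) + (-7/2 - l) = -5/2 - l + 8/l)
T(-39) - z(62) = (-5/2 - 1*(-39) + 8/(-39)) - 62^(7/2) = (-5/2 + 39 + 8*(-1/39)) - 238328*√62 = (-5/2 + 39 - 8/39) - 238328*√62 = 2831/78 - 238328*√62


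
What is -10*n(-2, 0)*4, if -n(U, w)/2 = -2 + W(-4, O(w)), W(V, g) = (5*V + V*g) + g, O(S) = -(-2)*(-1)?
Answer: -1280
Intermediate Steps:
O(S) = -2 (O(S) = -1*2 = -2)
W(V, g) = g + 5*V + V*g
n(U, w) = 32 (n(U, w) = -2*(-2 + (-2 + 5*(-4) - 4*(-2))) = -2*(-2 + (-2 - 20 + 8)) = -2*(-2 - 14) = -2*(-16) = 32)
-10*n(-2, 0)*4 = -10*32*4 = -320*4 = -1280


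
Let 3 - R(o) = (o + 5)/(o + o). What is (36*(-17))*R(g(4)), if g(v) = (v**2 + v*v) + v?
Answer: -2975/2 ≈ -1487.5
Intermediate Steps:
g(v) = v + 2*v**2 (g(v) = (v**2 + v**2) + v = 2*v**2 + v = v + 2*v**2)
R(o) = 3 - (5 + o)/(2*o) (R(o) = 3 - (o + 5)/(o + o) = 3 - (5 + o)/(2*o))
(36*(-17))*R(g(4)) = (36*(-17))*(5*(-1 + 4*(1 + 2*4))/(2*((4*(1 + 2*4))))) = -1530*(-1 + 4*(1 + 8))/(4*(1 + 8)) = -1530*(-1 + 4*9)/(4*9) = -1530*(-1 + 36)/36 = -1530*35/36 = -612*175/72 = -2975/2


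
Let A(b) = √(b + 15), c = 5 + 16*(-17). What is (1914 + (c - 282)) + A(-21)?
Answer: 1365 + I*√6 ≈ 1365.0 + 2.4495*I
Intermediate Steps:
c = -267 (c = 5 - 272 = -267)
A(b) = √(15 + b)
(1914 + (c - 282)) + A(-21) = (1914 + (-267 - 282)) + √(15 - 21) = (1914 - 549) + √(-6) = 1365 + I*√6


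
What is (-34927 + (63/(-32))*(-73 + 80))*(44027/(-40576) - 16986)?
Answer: 770673955770115/1298432 ≈ 5.9354e+8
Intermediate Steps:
(-34927 + (63/(-32))*(-73 + 80))*(44027/(-40576) - 16986) = (-34927 + (63*(-1/32))*7)*(44027*(-1/40576) - 16986) = (-34927 - 63/32*7)*(-44027/40576 - 16986) = (-34927 - 441/32)*(-689267963/40576) = -1118105/32*(-689267963/40576) = 770673955770115/1298432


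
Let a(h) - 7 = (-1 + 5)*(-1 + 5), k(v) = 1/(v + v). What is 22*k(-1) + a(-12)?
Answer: 12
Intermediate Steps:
k(v) = 1/(2*v)
a(h) = 23 (a(h) = 7 + (-1 + 5)*(-1 + 5) = 7 + 4*4 = 7 + 16 = 23)
22*k(-1) + a(-12) = 22*((1/2)/(-1)) + 23 = 22*((1/2)*(-1)) + 23 = 22*(-1/2) + 23 = -11 + 23 = 12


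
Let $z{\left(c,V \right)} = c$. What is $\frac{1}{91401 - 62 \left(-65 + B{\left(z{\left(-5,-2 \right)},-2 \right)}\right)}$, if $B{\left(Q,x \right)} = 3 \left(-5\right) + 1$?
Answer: $\frac{1}{96299} \approx 1.0384 \cdot 10^{-5}$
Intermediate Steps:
$B{\left(Q,x \right)} = -14$ ($B{\left(Q,x \right)} = -15 + 1 = -14$)
$\frac{1}{91401 - 62 \left(-65 + B{\left(z{\left(-5,-2 \right)},-2 \right)}\right)} = \frac{1}{91401 - 62 \left(-65 - 14\right)} = \frac{1}{91401 - -4898} = \frac{1}{91401 + 4898} = \frac{1}{96299}$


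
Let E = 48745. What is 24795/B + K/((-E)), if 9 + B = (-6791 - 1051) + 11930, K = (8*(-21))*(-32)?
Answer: 1186703571/198830855 ≈ 5.9684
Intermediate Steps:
K = 5376 (K = -168*(-32) = 5376)
B = 4079 (B = -9 + ((-6791 - 1051) + 11930) = -9 + (-7842 + 11930) = -9 + 4088 = 4079)
24795/B + K/((-E)) = 24795/4079 + 5376/((-1*48745)) = 24795*(1/4079) + 5376/(-48745) = 24795/4079 + 5376*(-1/48745) = 24795/4079 - 5376/48745 = 1186703571/198830855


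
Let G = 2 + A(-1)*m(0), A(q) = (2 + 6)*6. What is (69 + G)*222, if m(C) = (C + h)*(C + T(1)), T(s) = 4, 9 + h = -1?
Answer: -410478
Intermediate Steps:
h = -10 (h = -9 - 1 = -10)
A(q) = 48 (A(q) = 8*6 = 48)
m(C) = (-10 + C)*(4 + C) (m(C) = (C - 10)*(C + 4) = (-10 + C)*(4 + C))
G = -1918 (G = 2 + 48*(-40 + 0**2 - 6*0) = 2 + 48*(-40 + 0 + 0) = 2 + 48*(-40) = 2 - 1920 = -1918)
(69 + G)*222 = (69 - 1918)*222 = -1849*222 = -410478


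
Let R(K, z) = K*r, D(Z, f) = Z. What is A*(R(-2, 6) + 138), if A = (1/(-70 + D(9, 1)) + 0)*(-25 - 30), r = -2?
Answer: 7810/61 ≈ 128.03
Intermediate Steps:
R(K, z) = -2*K (R(K, z) = K*(-2) = -2*K)
A = 55/61 (A = (1/(-70 + 9) + 0)*(-25 - 30) = (1/(-61) + 0)*(-55) = (-1/61 + 0)*(-55) = -1/61*(-55) = 55/61 ≈ 0.90164)
A*(R(-2, 6) + 138) = 55*(-2*(-2) + 138)/61 = 55*(4 + 138)/61 = (55/61)*142 = 7810/61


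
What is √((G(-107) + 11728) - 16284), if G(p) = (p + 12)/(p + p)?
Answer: 3*I*√23180694/214 ≈ 67.495*I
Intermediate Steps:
G(p) = (12 + p)/(2*p) (G(p) = (12 + p)/((2*p)) = (12 + p)*(1/(2*p)) = (12 + p)/(2*p))
√((G(-107) + 11728) - 16284) = √(((½)*(12 - 107)/(-107) + 11728) - 16284) = √(((½)*(-1/107)*(-95) + 11728) - 16284) = √((95/214 + 11728) - 16284) = √(2509887/214 - 16284) = √(-974889/214) = 3*I*√23180694/214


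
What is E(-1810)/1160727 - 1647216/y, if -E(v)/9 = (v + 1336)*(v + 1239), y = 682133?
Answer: -1191188770290/263923396897 ≈ -4.5134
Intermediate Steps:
E(v) = -9*(1239 + v)*(1336 + v) (E(v) = -9*(v + 1336)*(v + 1239) = -9*(1336 + v)*(1239 + v) = -9*(1239 + v)*(1336 + v))
E(-1810)/1160727 - 1647216/y = (-14897736 - 23175*(-1810) - 9*(-1810)²)/1160727 - 1647216/682133 = (-14897736 + 41946750 - 9*3276100)*(1/1160727) - 1647216*1/682133 = (-14897736 + 41946750 - 29484900)*(1/1160727) - 1647216/682133 = -2435886*1/1160727 - 1647216/682133 = -811962/386909 - 1647216/682133 = -1191188770290/263923396897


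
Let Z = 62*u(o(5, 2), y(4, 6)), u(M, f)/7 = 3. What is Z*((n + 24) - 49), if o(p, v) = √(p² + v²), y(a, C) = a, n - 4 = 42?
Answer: 27342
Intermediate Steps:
n = 46 (n = 4 + 42 = 46)
u(M, f) = 21 (u(M, f) = 7*3 = 21)
Z = 1302 (Z = 62*21 = 1302)
Z*((n + 24) - 49) = 1302*((46 + 24) - 49) = 1302*(70 - 49) = 1302*21 = 27342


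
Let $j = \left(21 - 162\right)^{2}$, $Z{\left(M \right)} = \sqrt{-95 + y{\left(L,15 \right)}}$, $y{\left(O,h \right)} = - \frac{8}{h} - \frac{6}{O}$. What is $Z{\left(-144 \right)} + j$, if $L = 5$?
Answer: $19881 + \frac{i \sqrt{21765}}{15} \approx 19881.0 + 9.8353 i$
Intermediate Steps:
$Z{\left(M \right)} = \frac{i \sqrt{21765}}{15}$ ($Z{\left(M \right)} = \sqrt{-95 - \left(\frac{6}{5} + \frac{8}{15}\right)} = \sqrt{-95 - \frac{26}{15}} = \sqrt{- \frac{1451}{15}} = \frac{i \sqrt{21765}}{15}$)
$j = 19881$ ($j = \left(-141\right)^{2} = 19881$)
$Z{\left(-144 \right)} + j = \frac{i \sqrt{21765}}{15} + 19881 = 19881 + \frac{i \sqrt{21765}}{15}$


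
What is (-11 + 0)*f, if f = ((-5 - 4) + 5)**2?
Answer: -176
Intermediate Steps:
f = 16 (f = (-9 + 5)**2 = (-4)**2 = 16)
(-11 + 0)*f = (-11 + 0)*16 = -11*16 = -176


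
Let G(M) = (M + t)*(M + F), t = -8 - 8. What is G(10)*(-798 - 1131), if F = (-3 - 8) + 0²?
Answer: -11574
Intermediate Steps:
t = -16
F = -11 (F = -11 + 0 = -11)
G(M) = (-16 + M)*(-11 + M) (G(M) = (M - 16)*(M - 11) = (-16 + M)*(-11 + M))
G(10)*(-798 - 1131) = (176 + 10² - 27*10)*(-798 - 1131) = (176 + 100 - 270)*(-1929) = 6*(-1929) = -11574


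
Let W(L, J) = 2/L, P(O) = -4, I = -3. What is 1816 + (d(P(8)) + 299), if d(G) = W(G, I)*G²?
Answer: 2107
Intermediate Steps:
d(G) = 2*G (d(G) = (2/G)*G² = 2*G)
1816 + (d(P(8)) + 299) = 1816 + (2*(-4) + 299) = 1816 + (-8 + 299) = 1816 + 291 = 2107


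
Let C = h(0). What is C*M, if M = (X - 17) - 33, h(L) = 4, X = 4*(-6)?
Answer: -296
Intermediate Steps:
X = -24
C = 4
M = -74 (M = (-24 - 17) - 33 = -41 - 33 = -74)
C*M = 4*(-74) = -296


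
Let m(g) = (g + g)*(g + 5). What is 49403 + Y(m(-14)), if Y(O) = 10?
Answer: 49413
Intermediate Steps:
m(g) = 2*g*(5 + g) (m(g) = (2*g)*(5 + g) = 2*g*(5 + g))
49403 + Y(m(-14)) = 49403 + 10 = 49413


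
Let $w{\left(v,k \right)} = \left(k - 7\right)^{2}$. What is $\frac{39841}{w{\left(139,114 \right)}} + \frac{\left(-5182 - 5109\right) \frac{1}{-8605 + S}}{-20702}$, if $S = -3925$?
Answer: $\frac{10334480604801}{2969825490940} \approx 3.4798$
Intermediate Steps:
$w{\left(v,k \right)} = \left(-7 + k\right)^{2}$
$\frac{39841}{w{\left(139,114 \right)}} + \frac{\left(-5182 - 5109\right) \frac{1}{-8605 + S}}{-20702} = \frac{39841}{\left(-7 + 114\right)^{2}} + \frac{\left(-5182 - 5109\right) \frac{1}{-8605 - 3925}}{-20702} = \frac{39841}{107^{2}} + - \frac{10291}{-12530} \left(- \frac{1}{20702}\right) = \frac{39841}{11449} + \left(-10291\right) \left(- \frac{1}{12530}\right) \left(- \frac{1}{20702}\right) = 39841 \cdot \frac{1}{11449} + \frac{10291}{12530} \left(- \frac{1}{20702}\right) = \frac{39841}{11449} - \frac{10291}{259396060} = \frac{10334480604801}{2969825490940}$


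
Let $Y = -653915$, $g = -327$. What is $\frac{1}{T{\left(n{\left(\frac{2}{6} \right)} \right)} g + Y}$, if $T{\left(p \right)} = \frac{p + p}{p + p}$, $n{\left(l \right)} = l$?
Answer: $- \frac{1}{654242} \approx -1.5285 \cdot 10^{-6}$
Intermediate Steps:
$T{\left(p \right)} = 1$ ($T{\left(p \right)} = \frac{2 p}{2 p} = 2 p \frac{1}{2 p} = 1$)
$\frac{1}{T{\left(n{\left(\frac{2}{6} \right)} \right)} g + Y} = \frac{1}{1 \left(-327\right) - 653915} = \frac{1}{-327 - 653915} = \frac{1}{-654242} = - \frac{1}{654242}$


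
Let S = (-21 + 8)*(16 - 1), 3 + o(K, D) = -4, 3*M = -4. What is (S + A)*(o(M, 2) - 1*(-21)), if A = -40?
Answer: -3290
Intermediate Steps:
M = -4/3 (M = (⅓)*(-4) = -4/3 ≈ -1.3333)
o(K, D) = -7 (o(K, D) = -3 - 4 = -7)
S = -195 (S = -13*15 = -195)
(S + A)*(o(M, 2) - 1*(-21)) = (-195 - 40)*(-7 - 1*(-21)) = -235*(-7 + 21) = -235*14 = -3290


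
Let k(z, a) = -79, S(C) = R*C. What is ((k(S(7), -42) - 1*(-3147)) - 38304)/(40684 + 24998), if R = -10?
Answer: -17618/32841 ≈ -0.53646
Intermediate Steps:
S(C) = -10*C
((k(S(7), -42) - 1*(-3147)) - 38304)/(40684 + 24998) = ((-79 - 1*(-3147)) - 38304)/(40684 + 24998) = ((-79 + 3147) - 38304)/65682 = (3068 - 38304)*(1/65682) = -35236*1/65682 = -17618/32841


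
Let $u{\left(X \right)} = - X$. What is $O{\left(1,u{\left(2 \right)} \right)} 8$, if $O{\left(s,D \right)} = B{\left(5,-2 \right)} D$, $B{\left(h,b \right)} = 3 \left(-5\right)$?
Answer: $240$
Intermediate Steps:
$B{\left(h,b \right)} = -15$
$O{\left(s,D \right)} = - 15 D$
$O{\left(1,u{\left(2 \right)} \right)} 8 = - 15 \left(\left(-1\right) 2\right) 8 = \left(-15\right) \left(-2\right) 8 = 30 \cdot 8 = 240$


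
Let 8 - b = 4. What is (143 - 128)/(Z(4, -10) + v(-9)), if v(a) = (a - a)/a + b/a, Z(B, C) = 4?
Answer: 135/32 ≈ 4.2188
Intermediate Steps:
b = 4 (b = 8 - 1*4 = 8 - 4 = 4)
v(a) = 4/a (v(a) = (a - a)/a + 4/a = 0/a + 4/a = 0 + 4/a = 4/a)
(143 - 128)/(Z(4, -10) + v(-9)) = (143 - 128)/(4 + 4/(-9)) = 15/(4 + 4*(-⅑)) = 15/(4 - 4/9) = 15/(32/9) = 15*(9/32) = 135/32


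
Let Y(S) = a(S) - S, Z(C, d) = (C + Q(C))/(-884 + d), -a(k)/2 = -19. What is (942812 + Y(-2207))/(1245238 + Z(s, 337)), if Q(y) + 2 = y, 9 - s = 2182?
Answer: 516946179/681149534 ≈ 0.75893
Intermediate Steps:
s = -2173 (s = 9 - 1*2182 = 9 - 2182 = -2173)
Q(y) = -2 + y
a(k) = 38 (a(k) = -2*(-19) = 38)
Z(C, d) = (-2 + 2*C)/(-884 + d) (Z(C, d) = (C + (-2 + C))/(-884 + d) = (-2 + 2*C)/(-884 + d))
Y(S) = 38 - S
(942812 + Y(-2207))/(1245238 + Z(s, 337)) = (942812 + (38 - 1*(-2207)))/(1245238 + 2*(-1 - 2173)/(-884 + 337)) = (942812 + (38 + 2207))/(1245238 + 2*(-2174)/(-547)) = (942812 + 2245)/(1245238 + 2*(-1/547)*(-2174)) = 945057/(1245238 + 4348/547) = 945057/(681149534/547) = 945057*(547/681149534) = 516946179/681149534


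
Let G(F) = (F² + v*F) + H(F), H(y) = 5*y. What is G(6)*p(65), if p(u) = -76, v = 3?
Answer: -6384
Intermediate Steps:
G(F) = F² + 8*F (G(F) = (F² + 3*F) + 5*F = F² + 8*F)
G(6)*p(65) = (6*(8 + 6))*(-76) = (6*14)*(-76) = 84*(-76) = -6384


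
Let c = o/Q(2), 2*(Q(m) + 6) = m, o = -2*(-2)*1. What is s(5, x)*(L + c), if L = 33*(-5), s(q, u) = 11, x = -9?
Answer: -9119/5 ≈ -1823.8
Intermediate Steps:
L = -165
o = 4 (o = 4*1 = 4)
Q(m) = -6 + m/2
c = -4/5 (c = 4/(-6 + (1/2)*2) = 4/(-6 + 1) = 4/(-5) = 4*(-1/5) = -4/5 ≈ -0.80000)
s(5, x)*(L + c) = 11*(-165 - 4/5) = 11*(-829/5) = -9119/5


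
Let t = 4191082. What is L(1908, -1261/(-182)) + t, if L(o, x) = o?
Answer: 4192990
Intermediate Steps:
L(1908, -1261/(-182)) + t = 1908 + 4191082 = 4192990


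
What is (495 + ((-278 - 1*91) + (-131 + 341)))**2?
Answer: 112896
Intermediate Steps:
(495 + ((-278 - 1*91) + (-131 + 341)))**2 = (495 + ((-278 - 91) + 210))**2 = (495 + (-369 + 210))**2 = (495 - 159)**2 = 336**2 = 112896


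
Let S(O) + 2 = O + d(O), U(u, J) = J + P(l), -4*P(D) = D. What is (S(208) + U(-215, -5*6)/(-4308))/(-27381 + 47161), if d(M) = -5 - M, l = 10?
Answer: -60247/170424480 ≈ -0.00035351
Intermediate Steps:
P(D) = -D/4
U(u, J) = -5/2 + J (U(u, J) = J - ¼*10 = J - 5/2 = -5/2 + J)
S(O) = -7 (S(O) = -2 + (O + (-5 - O)) = -2 - 5 = -7)
(S(208) + U(-215, -5*6)/(-4308))/(-27381 + 47161) = (-7 + (-5/2 - 5*6)/(-4308))/(-27381 + 47161) = (-7 + (-5/2 - 30)*(-1/4308))/19780 = (-7 - 65/2*(-1/4308))*(1/19780) = (-7 + 65/8616)*(1/19780) = -60247/8616*1/19780 = -60247/170424480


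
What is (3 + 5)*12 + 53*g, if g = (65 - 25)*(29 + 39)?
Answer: 144256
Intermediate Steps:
g = 2720 (g = 40*68 = 2720)
(3 + 5)*12 + 53*g = (3 + 5)*12 + 53*2720 = 8*12 + 144160 = 96 + 144160 = 144256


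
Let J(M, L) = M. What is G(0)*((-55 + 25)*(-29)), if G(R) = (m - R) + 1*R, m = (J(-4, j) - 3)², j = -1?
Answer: 42630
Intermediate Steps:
m = 49 (m = (-4 - 3)² = (-7)² = 49)
G(R) = 49 (G(R) = (49 - R) + 1*R = (49 - R) + R = 49)
G(0)*((-55 + 25)*(-29)) = 49*((-55 + 25)*(-29)) = 49*(-30*(-29)) = 49*870 = 42630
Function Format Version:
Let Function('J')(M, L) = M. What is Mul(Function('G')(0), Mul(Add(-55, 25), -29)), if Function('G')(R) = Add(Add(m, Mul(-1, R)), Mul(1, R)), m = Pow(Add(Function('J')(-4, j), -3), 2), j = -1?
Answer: 42630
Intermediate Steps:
m = 49 (m = Pow(Add(-4, -3), 2) = Pow(-7, 2) = 49)
Function('G')(R) = 49 (Function('G')(R) = Add(Add(49, Mul(-1, R)), Mul(1, R)) = Add(Add(49, Mul(-1, R)), R) = 49)
Mul(Function('G')(0), Mul(Add(-55, 25), -29)) = Mul(49, Mul(Add(-55, 25), -29)) = Mul(49, Mul(-30, -29)) = Mul(49, 870) = 42630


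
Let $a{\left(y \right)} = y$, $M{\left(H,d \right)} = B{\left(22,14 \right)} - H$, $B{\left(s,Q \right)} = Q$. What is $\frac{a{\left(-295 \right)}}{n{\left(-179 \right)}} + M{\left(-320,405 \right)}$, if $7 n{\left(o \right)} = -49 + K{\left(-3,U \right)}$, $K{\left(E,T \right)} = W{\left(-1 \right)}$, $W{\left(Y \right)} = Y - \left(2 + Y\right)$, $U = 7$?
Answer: $\frac{19099}{51} \approx 374.49$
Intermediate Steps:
$W{\left(Y \right)} = -2$ ($W{\left(Y \right)} = Y - \left(2 + Y\right) = -2$)
$M{\left(H,d \right)} = 14 - H$
$K{\left(E,T \right)} = -2$
$n{\left(o \right)} = - \frac{51}{7}$ ($n{\left(o \right)} = \frac{-49 - 2}{7} = \frac{1}{7} \left(-51\right) = - \frac{51}{7}$)
$\frac{a{\left(-295 \right)}}{n{\left(-179 \right)}} + M{\left(-320,405 \right)} = - \frac{295}{- \frac{51}{7}} + \left(14 - -320\right) = \left(-295\right) \left(- \frac{7}{51}\right) + \left(14 + 320\right) = \frac{2065}{51} + 334 = \frac{19099}{51}$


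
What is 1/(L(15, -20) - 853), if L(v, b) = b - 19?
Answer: -1/892 ≈ -0.0011211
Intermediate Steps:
L(v, b) = -19 + b
1/(L(15, -20) - 853) = 1/((-19 - 20) - 853) = 1/(-39 - 853) = 1/(-892) = -1/892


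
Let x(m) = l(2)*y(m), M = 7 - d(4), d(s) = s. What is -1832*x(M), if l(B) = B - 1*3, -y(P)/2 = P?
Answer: -10992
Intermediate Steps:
y(P) = -2*P
l(B) = -3 + B (l(B) = B - 3 = -3 + B)
M = 3 (M = 7 - 1*4 = 7 - 4 = 3)
x(m) = 2*m (x(m) = (-3 + 2)*(-2*m) = -(-2)*m = 2*m)
-1832*x(M) = -3664*3 = -1832*6 = -10992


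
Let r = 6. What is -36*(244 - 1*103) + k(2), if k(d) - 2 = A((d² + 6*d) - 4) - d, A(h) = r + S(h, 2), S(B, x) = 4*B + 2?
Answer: -5020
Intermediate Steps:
S(B, x) = 2 + 4*B
A(h) = 8 + 4*h (A(h) = 6 + (2 + 4*h) = 8 + 4*h)
k(d) = -6 + 4*d² + 23*d (k(d) = 2 + ((8 + 4*((d² + 6*d) - 4)) - d) = 2 + ((8 + 4*(-4 + d² + 6*d)) - d) = 2 + ((8 + (-16 + 4*d² + 24*d)) - d) = 2 + ((-8 + 4*d² + 24*d) - d) = 2 + (-8 + 4*d² + 23*d) = -6 + 4*d² + 23*d)
-36*(244 - 1*103) + k(2) = -36*(244 - 1*103) + (-6 + 4*2² + 23*2) = -36*(244 - 103) + (-6 + 4*4 + 46) = -36*141 + (-6 + 16 + 46) = -5076 + 56 = -5020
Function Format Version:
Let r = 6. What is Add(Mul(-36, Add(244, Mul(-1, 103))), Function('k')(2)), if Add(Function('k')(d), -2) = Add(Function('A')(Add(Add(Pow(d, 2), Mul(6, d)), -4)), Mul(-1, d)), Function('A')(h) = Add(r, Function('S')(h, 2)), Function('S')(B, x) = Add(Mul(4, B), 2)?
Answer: -5020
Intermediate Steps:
Function('S')(B, x) = Add(2, Mul(4, B))
Function('A')(h) = Add(8, Mul(4, h)) (Function('A')(h) = Add(6, Add(2, Mul(4, h))) = Add(8, Mul(4, h)))
Function('k')(d) = Add(-6, Mul(4, Pow(d, 2)), Mul(23, d)) (Function('k')(d) = Add(2, Add(Add(8, Mul(4, Add(Add(Pow(d, 2), Mul(6, d)), -4))), Mul(-1, d))) = Add(2, Add(Add(8, Mul(4, Add(-4, Pow(d, 2), Mul(6, d)))), Mul(-1, d))) = Add(2, Add(Add(8, Add(-16, Mul(4, Pow(d, 2)), Mul(24, d))), Mul(-1, d))) = Add(2, Add(Add(-8, Mul(4, Pow(d, 2)), Mul(24, d)), Mul(-1, d))) = Add(2, Add(-8, Mul(4, Pow(d, 2)), Mul(23, d))) = Add(-6, Mul(4, Pow(d, 2)), Mul(23, d)))
Add(Mul(-36, Add(244, Mul(-1, 103))), Function('k')(2)) = Add(Mul(-36, Add(244, Mul(-1, 103))), Add(-6, Mul(4, Pow(2, 2)), Mul(23, 2))) = Add(Mul(-36, Add(244, -103)), Add(-6, Mul(4, 4), 46)) = Add(Mul(-36, 141), Add(-6, 16, 46)) = Add(-5076, 56) = -5020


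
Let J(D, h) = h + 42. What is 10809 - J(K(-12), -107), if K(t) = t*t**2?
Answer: 10874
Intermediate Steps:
K(t) = t**3
J(D, h) = 42 + h
10809 - J(K(-12), -107) = 10809 - (42 - 107) = 10809 - 1*(-65) = 10809 + 65 = 10874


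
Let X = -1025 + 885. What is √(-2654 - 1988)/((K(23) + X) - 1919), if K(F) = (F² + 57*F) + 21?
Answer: -I*√4642/198 ≈ -0.3441*I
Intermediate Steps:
X = -140
K(F) = 21 + F² + 57*F
√(-2654 - 1988)/((K(23) + X) - 1919) = √(-2654 - 1988)/(((21 + 23² + 57*23) - 140) - 1919) = √(-4642)/(((21 + 529 + 1311) - 140) - 1919) = (I*√4642)/((1861 - 140) - 1919) = (I*√4642)/(1721 - 1919) = (I*√4642)/(-198) = (I*√4642)*(-1/198) = -I*√4642/198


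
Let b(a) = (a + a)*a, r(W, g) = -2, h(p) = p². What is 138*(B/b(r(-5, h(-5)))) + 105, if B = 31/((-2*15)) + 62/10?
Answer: 1553/8 ≈ 194.13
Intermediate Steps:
b(a) = 2*a² (b(a) = (2*a)*a = 2*a²)
B = 31/6 (B = 31/(-30) + 62*(⅒) = 31*(-1/30) + 31/5 = -31/30 + 31/5 = 31/6 ≈ 5.1667)
138*(B/b(r(-5, h(-5)))) + 105 = 138*(31/(6*((2*(-2)²)))) + 105 = 138*(31/(6*((2*4)))) + 105 = 138*((31/6)/8) + 105 = 138*((31/6)*(⅛)) + 105 = 138*(31/48) + 105 = 713/8 + 105 = 1553/8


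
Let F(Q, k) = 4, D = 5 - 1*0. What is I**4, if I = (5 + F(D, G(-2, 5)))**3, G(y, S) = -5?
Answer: 282429536481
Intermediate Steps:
D = 5 (D = 5 + 0 = 5)
I = 729 (I = (5 + 4)**3 = 9**3 = 729)
I**4 = 729**4 = 282429536481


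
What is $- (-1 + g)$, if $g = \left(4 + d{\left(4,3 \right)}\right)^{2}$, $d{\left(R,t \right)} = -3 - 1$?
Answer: $1$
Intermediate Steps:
$d{\left(R,t \right)} = -4$ ($d{\left(R,t \right)} = -3 - 1 = -4$)
$g = 0$ ($g = \left(4 - 4\right)^{2} = 0^{2} = 0$)
$- (-1 + g) = - (-1 + 0) = \left(-1\right) \left(-1\right) = 1$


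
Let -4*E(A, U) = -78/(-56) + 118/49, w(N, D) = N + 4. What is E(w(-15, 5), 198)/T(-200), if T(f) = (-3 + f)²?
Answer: -745/32307856 ≈ -2.3059e-5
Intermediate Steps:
w(N, D) = 4 + N
E(A, U) = -745/784 (E(A, U) = -(-78/(-56) + 118/49)/4 = -(-78*(-1/56) + 118*(1/49))/4 = -(39/28 + 118/49)/4 = -¼*745/196 = -745/784)
E(w(-15, 5), 198)/T(-200) = -745/(784*(-3 - 200)²) = -745/(784*((-203)²)) = -745/784/41209 = -745/784*1/41209 = -745/32307856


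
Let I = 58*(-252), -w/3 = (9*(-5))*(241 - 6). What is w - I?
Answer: 46341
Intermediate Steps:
w = 31725 (w = -3*9*(-5)*(241 - 6) = -(-135)*235 = -3*(-10575) = 31725)
I = -14616
w - I = 31725 - 1*(-14616) = 31725 + 14616 = 46341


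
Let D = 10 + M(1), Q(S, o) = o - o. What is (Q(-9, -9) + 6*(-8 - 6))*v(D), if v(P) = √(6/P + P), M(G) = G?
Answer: -84*√1397/11 ≈ -285.42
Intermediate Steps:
Q(S, o) = 0
D = 11 (D = 10 + 1 = 11)
v(P) = √(P + 6/P)
(Q(-9, -9) + 6*(-8 - 6))*v(D) = (0 + 6*(-8 - 6))*√(11 + 6/11) = (0 + 6*(-14))*√(11 + 6*(1/11)) = (0 - 84)*√(11 + 6/11) = -84*√1397/11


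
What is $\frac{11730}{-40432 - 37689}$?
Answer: $- \frac{11730}{78121} \approx -0.15015$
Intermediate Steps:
$\frac{11730}{-40432 - 37689} = \frac{11730}{-78121} = 11730 \left(- \frac{1}{78121}\right) = - \frac{11730}{78121}$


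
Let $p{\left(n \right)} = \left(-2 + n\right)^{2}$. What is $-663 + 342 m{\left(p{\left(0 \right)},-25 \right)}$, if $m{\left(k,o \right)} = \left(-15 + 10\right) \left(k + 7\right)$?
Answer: $-19473$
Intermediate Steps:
$m{\left(k,o \right)} = -35 - 5 k$ ($m{\left(k,o \right)} = - 5 \left(7 + k\right) = -35 - 5 k$)
$-663 + 342 m{\left(p{\left(0 \right)},-25 \right)} = -663 + 342 \left(-35 - 5 \left(-2 + 0\right)^{2}\right) = -663 + 342 \left(-35 - 5 \left(-2\right)^{2}\right) = -663 + 342 \left(-35 - 20\right) = -663 + 342 \left(-55\right) = -663 - 18810 = -19473$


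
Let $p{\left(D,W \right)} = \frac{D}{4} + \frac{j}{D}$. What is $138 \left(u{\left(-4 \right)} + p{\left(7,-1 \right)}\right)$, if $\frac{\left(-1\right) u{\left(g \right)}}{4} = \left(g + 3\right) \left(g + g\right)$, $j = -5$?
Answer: $- \frac{59823}{14} \approx -4273.1$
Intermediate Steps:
$p{\left(D,W \right)} = - \frac{5}{D} + \frac{D}{4}$ ($p{\left(D,W \right)} = \frac{D}{4} - \frac{5}{D} = - \frac{5}{D} + \frac{D}{4}$)
$u{\left(g \right)} = - 8 g \left(3 + g\right)$ ($u{\left(g \right)} = - 4 \left(g + 3\right) \left(g + g\right) = - 4 \left(3 + g\right) 2 g = - 4 \cdot 2 g \left(3 + g\right) = - 8 g \left(3 + g\right)$)
$138 \left(u{\left(-4 \right)} + p{\left(7,-1 \right)}\right) = 138 \left(\left(-8\right) \left(-4\right) \left(3 - 4\right) + \left(- \frac{5}{7} + \frac{1}{4} \cdot 7\right)\right) = 138 \left(\left(-8\right) \left(-4\right) \left(-1\right) + \left(\left(-5\right) \frac{1}{7} + \frac{7}{4}\right)\right) = 138 \left(-32 + \left(- \frac{5}{7} + \frac{7}{4}\right)\right) = 138 \left(-32 + \frac{29}{28}\right) = 138 \left(- \frac{867}{28}\right) = - \frac{59823}{14}$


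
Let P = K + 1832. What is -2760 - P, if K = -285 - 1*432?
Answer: -3875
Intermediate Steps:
K = -717 (K = -285 - 432 = -717)
P = 1115 (P = -717 + 1832 = 1115)
-2760 - P = -2760 - 1*1115 = -2760 - 1115 = -3875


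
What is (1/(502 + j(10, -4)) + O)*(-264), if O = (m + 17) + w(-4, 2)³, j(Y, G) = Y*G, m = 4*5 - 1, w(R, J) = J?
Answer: -81316/7 ≈ -11617.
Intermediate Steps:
m = 19 (m = 20 - 1 = 19)
j(Y, G) = G*Y
O = 44 (O = (19 + 17) + 2³ = 36 + 8 = 44)
(1/(502 + j(10, -4)) + O)*(-264) = (1/(502 - 4*10) + 44)*(-264) = (1/(502 - 40) + 44)*(-264) = (1/462 + 44)*(-264) = (20329/462)*(-264) = -81316/7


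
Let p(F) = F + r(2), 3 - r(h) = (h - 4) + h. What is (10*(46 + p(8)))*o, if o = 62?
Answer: 35340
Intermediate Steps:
r(h) = 7 - 2*h (r(h) = 3 - ((h - 4) + h) = 3 - ((-4 + h) + h) = 3 - (-4 + 2*h) = 3 + (4 - 2*h) = 7 - 2*h)
p(F) = 3 + F (p(F) = F + (7 - 2*2) = F + (7 - 4) = F + 3 = 3 + F)
(10*(46 + p(8)))*o = (10*(46 + (3 + 8)))*62 = (10*(46 + 11))*62 = (10*57)*62 = 570*62 = 35340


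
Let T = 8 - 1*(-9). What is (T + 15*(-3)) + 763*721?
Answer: 550095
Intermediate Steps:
T = 17 (T = 8 + 9 = 17)
(T + 15*(-3)) + 763*721 = (17 + 15*(-3)) + 763*721 = (17 - 45) + 550123 = -28 + 550123 = 550095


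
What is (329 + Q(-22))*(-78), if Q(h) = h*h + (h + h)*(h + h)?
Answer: -214422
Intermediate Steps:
Q(h) = 5*h**2 (Q(h) = h**2 + (2*h)*(2*h) = h**2 + 4*h**2 = 5*h**2)
(329 + Q(-22))*(-78) = (329 + 5*(-22)**2)*(-78) = (329 + 5*484)*(-78) = (329 + 2420)*(-78) = 2749*(-78) = -214422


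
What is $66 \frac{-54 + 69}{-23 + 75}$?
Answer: $\frac{495}{26} \approx 19.038$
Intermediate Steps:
$66 \frac{-54 + 69}{-23 + 75} = 66 \cdot \frac{15}{52} = \frac{495}{26}$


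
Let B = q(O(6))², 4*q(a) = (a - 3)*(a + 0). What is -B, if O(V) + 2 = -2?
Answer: -49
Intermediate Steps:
O(V) = -4 (O(V) = -2 - 2 = -4)
q(a) = a*(-3 + a)/4 (q(a) = ((a - 3)*(a + 0))/4 = ((-3 + a)*a)/4 = (a*(-3 + a))/4 = a*(-3 + a)/4)
B = 49 (B = ((¼)*(-4)*(-3 - 4))² = ((¼)*(-4)*(-7))² = 7² = 49)
-B = -1*49 = -49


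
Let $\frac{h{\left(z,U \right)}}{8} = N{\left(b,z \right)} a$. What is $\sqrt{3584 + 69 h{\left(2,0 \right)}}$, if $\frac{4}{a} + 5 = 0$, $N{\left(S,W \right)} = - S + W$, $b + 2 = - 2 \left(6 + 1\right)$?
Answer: $\frac{8 i \sqrt{1705}}{5} \approx 66.067 i$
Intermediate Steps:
$b = -16$ ($b = -2 - 2 \left(6 + 1\right) = -2 - 14 = -16$)
$N{\left(S,W \right)} = W - S$
$a = - \frac{4}{5}$ ($a = \frac{4}{-5 + 0} = \frac{4}{-5} = 4 \left(- \frac{1}{5}\right) = - \frac{4}{5} \approx -0.8$)
$h{\left(z,U \right)} = - \frac{512}{5} - \frac{32 z}{5}$ ($h{\left(z,U \right)} = 8 \left(z - -16\right) \left(- \frac{4}{5}\right) = 8 \left(z + 16\right) \left(- \frac{4}{5}\right) = 8 \left(16 + z\right) \left(- \frac{4}{5}\right) = 8 \left(- \frac{64}{5} - \frac{4 z}{5}\right) = - \frac{512}{5} - \frac{32 z}{5}$)
$\sqrt{3584 + 69 h{\left(2,0 \right)}} = \sqrt{3584 + 69 \left(- \frac{512}{5} - \frac{64}{5}\right)} = \sqrt{3584 + 69 \left(- \frac{576}{5}\right)} = \sqrt{3584 - \frac{39744}{5}} = \sqrt{- \frac{21824}{5}} = \frac{8 i \sqrt{1705}}{5}$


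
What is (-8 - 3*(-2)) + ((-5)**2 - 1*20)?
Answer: 3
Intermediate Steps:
(-8 - 3*(-2)) + ((-5)**2 - 1*20) = (-8 + 6) + (25 - 20) = -2 + 5 = 3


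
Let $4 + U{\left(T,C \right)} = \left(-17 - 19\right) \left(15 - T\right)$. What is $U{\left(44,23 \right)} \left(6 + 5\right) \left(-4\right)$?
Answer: $-45760$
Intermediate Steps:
$U{\left(T,C \right)} = -544 + 36 T$ ($U{\left(T,C \right)} = -4 + \left(-17 - 19\right) \left(15 - T\right) = -4 - 36 \left(15 - T\right) = -4 + \left(-540 + 36 T\right) = -544 + 36 T$)
$U{\left(44,23 \right)} \left(6 + 5\right) \left(-4\right) = \left(-544 + 36 \cdot 44\right) \left(6 + 5\right) \left(-4\right) = \left(-544 + 1584\right) 11 \left(-4\right) = 1040 \left(-44\right) = -45760$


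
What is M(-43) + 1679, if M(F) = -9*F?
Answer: 2066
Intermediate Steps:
M(-43) + 1679 = -9*(-43) + 1679 = 387 + 1679 = 2066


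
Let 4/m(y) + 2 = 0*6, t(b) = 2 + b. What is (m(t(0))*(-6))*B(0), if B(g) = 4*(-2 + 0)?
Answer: -96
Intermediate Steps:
B(g) = -8 (B(g) = 4*(-2) = -8)
m(y) = -2 (m(y) = 4/(-2 + 0*6) = 4/(-2 + 0) = 4/(-2) = 4*(-½) = -2)
(m(t(0))*(-6))*B(0) = -2*(-6)*(-8) = 12*(-8) = -96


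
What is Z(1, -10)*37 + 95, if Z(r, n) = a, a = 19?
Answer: 798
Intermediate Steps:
Z(r, n) = 19
Z(1, -10)*37 + 95 = 19*37 + 95 = 703 + 95 = 798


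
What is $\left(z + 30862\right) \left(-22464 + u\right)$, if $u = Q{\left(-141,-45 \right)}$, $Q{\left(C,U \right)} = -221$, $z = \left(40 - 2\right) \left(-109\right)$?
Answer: $-606143200$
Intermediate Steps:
$z = -4142$ ($z = 38 \left(-109\right) = -4142$)
$u = -221$
$\left(z + 30862\right) \left(-22464 + u\right) = \left(-4142 + 30862\right) \left(-22464 - 221\right) = 26720 \left(-22685\right) = -606143200$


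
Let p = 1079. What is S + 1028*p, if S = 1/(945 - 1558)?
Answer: 679946955/613 ≈ 1.1092e+6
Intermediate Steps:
S = -1/613 (S = 1/(-613) = -1/613 ≈ -0.0016313)
S + 1028*p = -1/613 + 1028*1079 = -1/613 + 1109212 = 679946955/613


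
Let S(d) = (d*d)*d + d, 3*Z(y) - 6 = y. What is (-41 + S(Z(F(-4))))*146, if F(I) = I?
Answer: -157826/27 ≈ -5845.4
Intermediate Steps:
Z(y) = 2 + y/3
S(d) = d + d³ (S(d) = d²*d + d = d³ + d = d + d³)
(-41 + S(Z(F(-4))))*146 = (-41 + ((2 + (⅓)*(-4)) + (2 + (⅓)*(-4))³))*146 = (-41 + ((2 - 4/3) + (2 - 4/3)³))*146 = (-41 + (⅔ + (⅔)³))*146 = (-41 + (⅔ + 8/27))*146 = (-41 + 26/27)*146 = -1081/27*146 = -157826/27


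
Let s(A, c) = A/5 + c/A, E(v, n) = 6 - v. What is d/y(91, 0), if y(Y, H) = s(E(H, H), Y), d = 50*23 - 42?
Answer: 33240/491 ≈ 67.699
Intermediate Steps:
d = 1108 (d = 1150 - 42 = 1108)
s(A, c) = A/5 + c/A (s(A, c) = A*(⅕) + c/A = A/5 + c/A)
y(Y, H) = 6/5 - H/5 + Y/(6 - H) (y(Y, H) = (6 - H)/5 + Y/(6 - H) = (6/5 - H/5) + Y/(6 - H) = 6/5 - H/5 + Y/(6 - H))
d/y(91, 0) = 1108/(((-1*91 - (6 - 1*0)²/5)/(-6 + 0))) = 1108/(((-91 - (6 + 0)²/5)/(-6))) = 1108/((-(-91 - ⅕*6²)/6)) = 1108/((-(-91 - ⅕*36)/6)) = 1108/((-(-91 - 36/5)/6)) = 1108/((-⅙*(-491/5))) = 1108/(491/30) = 1108*(30/491) = 33240/491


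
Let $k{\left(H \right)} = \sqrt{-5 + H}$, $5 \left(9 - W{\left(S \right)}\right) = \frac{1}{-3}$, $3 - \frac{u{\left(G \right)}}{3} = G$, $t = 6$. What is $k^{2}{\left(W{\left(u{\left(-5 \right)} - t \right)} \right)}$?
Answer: $\frac{61}{15} \approx 4.0667$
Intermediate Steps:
$u{\left(G \right)} = 9 - 3 G$
$W{\left(S \right)} = \frac{136}{15}$ ($W{\left(S \right)} = 9 - \frac{1}{5 \left(-3\right)} = 9 - - \frac{1}{15} = 9 + \frac{1}{15} = \frac{136}{15}$)
$k^{2}{\left(W{\left(u{\left(-5 \right)} - t \right)} \right)} = \left(\sqrt{-5 + \frac{136}{15}}\right)^{2} = \left(\sqrt{\frac{61}{15}}\right)^{2} = \left(\frac{\sqrt{915}}{15}\right)^{2} = \frac{61}{15}$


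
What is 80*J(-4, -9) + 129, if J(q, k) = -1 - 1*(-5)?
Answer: 449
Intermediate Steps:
J(q, k) = 4 (J(q, k) = -1 + 5 = 4)
80*J(-4, -9) + 129 = 80*4 + 129 = 320 + 129 = 449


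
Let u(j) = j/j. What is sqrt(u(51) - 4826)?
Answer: 5*I*sqrt(193) ≈ 69.462*I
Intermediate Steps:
u(j) = 1
sqrt(u(51) - 4826) = sqrt(1 - 4826) = sqrt(-4825) = 5*I*sqrt(193)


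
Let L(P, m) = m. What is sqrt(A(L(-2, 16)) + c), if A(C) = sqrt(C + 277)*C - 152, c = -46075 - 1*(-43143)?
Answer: 2*sqrt(-771 + 4*sqrt(293)) ≈ 53.011*I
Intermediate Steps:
c = -2932 (c = -46075 + 43143 = -2932)
A(C) = -152 + C*sqrt(277 + C) (A(C) = sqrt(277 + C)*C - 152 = C*sqrt(277 + C) - 152 = -152 + C*sqrt(277 + C))
sqrt(A(L(-2, 16)) + c) = sqrt((-152 + 16*sqrt(277 + 16)) - 2932) = sqrt((-152 + 16*sqrt(293)) - 2932) = sqrt(-3084 + 16*sqrt(293))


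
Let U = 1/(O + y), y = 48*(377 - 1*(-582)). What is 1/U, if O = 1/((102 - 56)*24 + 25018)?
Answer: 1202447905/26122 ≈ 46032.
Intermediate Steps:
O = 1/26122 (O = 1/(46*24 + 25018) = 1/(1104 + 25018) = 1/26122 ≈ 3.8282e-5)
y = 46032 (y = 48*(377 + 582) = 48*959 = 46032)
U = 26122/1202447905 (U = 1/(1/26122 + 46032) = 1/(1202447905/26122) = 26122/1202447905 ≈ 2.1724e-5)
1/U = 1/(26122/1202447905) = 1202447905/26122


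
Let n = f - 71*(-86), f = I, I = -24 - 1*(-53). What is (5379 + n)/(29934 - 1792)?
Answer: 5757/14071 ≈ 0.40914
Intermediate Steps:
I = 29 (I = -24 + 53 = 29)
f = 29
n = 6135 (n = 29 - 71*(-86) = 29 + 6106 = 6135)
(5379 + n)/(29934 - 1792) = (5379 + 6135)/(29934 - 1792) = 11514/28142 = 11514*(1/28142) = 5757/14071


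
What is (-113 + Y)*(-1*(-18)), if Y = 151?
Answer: 684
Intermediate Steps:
(-113 + Y)*(-1*(-18)) = (-113 + 151)*(-1*(-18)) = 38*18 = 684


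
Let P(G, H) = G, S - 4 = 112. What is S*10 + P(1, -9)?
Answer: 1161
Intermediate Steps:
S = 116 (S = 4 + 112 = 116)
S*10 + P(1, -9) = 116*10 + 1 = 1160 + 1 = 1161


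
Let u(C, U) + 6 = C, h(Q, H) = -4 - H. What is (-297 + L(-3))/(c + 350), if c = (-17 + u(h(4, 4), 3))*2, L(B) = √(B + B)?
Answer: -33/32 + I*√6/288 ≈ -1.0313 + 0.0085052*I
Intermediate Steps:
u(C, U) = -6 + C
L(B) = √2*√B (L(B) = √(2*B) = √2*√B)
c = -62 (c = (-17 + (-6 + (-4 - 1*4)))*2 = (-17 + (-6 + (-4 - 4)))*2 = (-17 + (-6 - 8))*2 = (-17 - 14)*2 = -31*2 = -62)
(-297 + L(-3))/(c + 350) = (-297 + √2*√(-3))/(-62 + 350) = (-297 + √2*(I*√3))/288 = (-297 + I*√6)*(1/288) = -33/32 + I*√6/288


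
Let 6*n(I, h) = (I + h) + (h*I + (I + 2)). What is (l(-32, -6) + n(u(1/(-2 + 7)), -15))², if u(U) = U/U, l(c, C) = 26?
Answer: 4225/9 ≈ 469.44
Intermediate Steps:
u(U) = 1
n(I, h) = ⅓ + I/3 + h/6 + I*h/6 (n(I, h) = ((I + h) + (h*I + (I + 2)))/6 = ((I + h) + (I*h + (2 + I)))/6 = ((I + h) + (2 + I + I*h))/6 = (2 + h + 2*I + I*h)/6 = ⅓ + I/3 + h/6 + I*h/6)
(l(-32, -6) + n(u(1/(-2 + 7)), -15))² = (26 + (⅓ + (⅓)*1 + (⅙)*(-15) + (⅙)*1*(-15)))² = (26 + (⅓ + ⅓ - 5/2 - 5/2))² = (26 - 13/3)² = (65/3)² = 4225/9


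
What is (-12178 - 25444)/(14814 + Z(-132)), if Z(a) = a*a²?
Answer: 18811/1142577 ≈ 0.016464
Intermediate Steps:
Z(a) = a³
(-12178 - 25444)/(14814 + Z(-132)) = (-12178 - 25444)/(14814 + (-132)³) = -37622/(14814 - 2299968) = -37622/(-2285154) = -37622*(-1/2285154) = 18811/1142577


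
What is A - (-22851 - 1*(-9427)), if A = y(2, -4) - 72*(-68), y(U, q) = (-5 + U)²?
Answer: 18329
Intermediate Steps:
A = 4905 (A = (-5 + 2)² - 72*(-68) = (-3)² + 4896 = 9 + 4896 = 4905)
A - (-22851 - 1*(-9427)) = 4905 - (-22851 - 1*(-9427)) = 4905 - (-22851 + 9427) = 4905 - 1*(-13424) = 4905 + 13424 = 18329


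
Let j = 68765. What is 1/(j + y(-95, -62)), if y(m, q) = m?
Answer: 1/68670 ≈ 1.4562e-5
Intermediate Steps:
1/(j + y(-95, -62)) = 1/(68765 - 95) = 1/68670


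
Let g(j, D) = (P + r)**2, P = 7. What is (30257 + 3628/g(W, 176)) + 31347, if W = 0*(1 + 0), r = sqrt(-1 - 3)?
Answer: 173208896/2809 - 101584*I/2809 ≈ 61662.0 - 36.164*I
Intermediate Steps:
r = 2*I (r = sqrt(-4) = 2*I ≈ 2.0*I)
W = 0 (W = 0*1 = 0)
g(j, D) = (7 + 2*I)**2
(30257 + 3628/g(W, 176)) + 31347 = (30257 + 3628/(45 + 28*I)) + 31347 = (30257 + 3628*((45 - 28*I)/2809)) + 31347 = (30257 + 3628*(45 - 28*I)/2809) + 31347 = 61604 + 3628*(45 - 28*I)/2809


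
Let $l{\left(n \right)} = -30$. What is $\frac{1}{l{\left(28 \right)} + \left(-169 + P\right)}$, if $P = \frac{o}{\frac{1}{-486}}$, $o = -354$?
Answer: $\frac{1}{171845} \approx 5.8192 \cdot 10^{-6}$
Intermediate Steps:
$P = 172044$ ($P = - \frac{354}{\frac{1}{-486}} = - \frac{354}{- \frac{1}{486}} = \left(-354\right) \left(-486\right) = 172044$)
$\frac{1}{l{\left(28 \right)} + \left(-169 + P\right)} = \frac{1}{-30 + \left(-169 + 172044\right)} = \frac{1}{-30 + 171875} = \frac{1}{171845}$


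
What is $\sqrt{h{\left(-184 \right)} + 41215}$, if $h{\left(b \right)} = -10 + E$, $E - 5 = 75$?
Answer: $\sqrt{41285} \approx 203.19$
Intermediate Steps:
$E = 80$ ($E = 5 + 75 = 80$)
$h{\left(b \right)} = 70$ ($h{\left(b \right)} = -10 + 80 = 70$)
$\sqrt{h{\left(-184 \right)} + 41215} = \sqrt{70 + 41215} = \sqrt{41285}$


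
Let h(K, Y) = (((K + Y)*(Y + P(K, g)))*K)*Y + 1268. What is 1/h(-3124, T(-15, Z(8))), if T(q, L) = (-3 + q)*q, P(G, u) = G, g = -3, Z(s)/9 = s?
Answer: -1/6870411138412 ≈ -1.4555e-13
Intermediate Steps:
Z(s) = 9*s
T(q, L) = q*(-3 + q)
h(K, Y) = 1268 + K*Y*(K + Y)² (h(K, Y) = (((K + Y)*(Y + K))*K)*Y + 1268 = (((K + Y)*(K + Y))*K)*Y + 1268 = ((K + Y)²*K)*Y + 1268 = (K*(K + Y)²)*Y + 1268 = K*Y*(K + Y)² + 1268 = 1268 + K*Y*(K + Y)²)
1/h(-3124, T(-15, Z(8))) = 1/(1268 - 3124*(-3375*(-3 - 15)³) - 15*(-3 - 15)*(-3124)³ + 2*(-3124)²*(-15*(-3 - 15))²) = 1/(1268 - 3124*(-15*(-18))³ - 15*(-18)*(-30488290624) + 2*9759376*(-15*(-18))²) = 1/(1268 - 3124*270³ + 270*(-30488290624) + 2*9759376*270²) = 1/(1268 - 3124*19683000 - 8231838468480 + 2*9759376*72900) = 1/(1268 - 61489692000 - 8231838468480 + 1422917020800) = 1/(-6870411138412) = -1/6870411138412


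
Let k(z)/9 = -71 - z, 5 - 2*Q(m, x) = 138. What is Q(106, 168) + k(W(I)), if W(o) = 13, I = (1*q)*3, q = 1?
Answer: -1645/2 ≈ -822.50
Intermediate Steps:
Q(m, x) = -133/2 (Q(m, x) = 5/2 - ½*138 = 5/2 - 69 = -133/2)
I = 3 (I = (1*1)*3 = 1*3 = 3)
k(z) = -639 - 9*z (k(z) = 9*(-71 - z) = -639 - 9*z)
Q(106, 168) + k(W(I)) = -133/2 + (-639 - 9*13) = -133/2 + (-639 - 117) = -133/2 - 756 = -1645/2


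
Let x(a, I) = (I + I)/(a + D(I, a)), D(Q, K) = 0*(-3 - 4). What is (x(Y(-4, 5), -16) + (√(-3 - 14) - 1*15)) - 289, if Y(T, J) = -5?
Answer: -1488/5 + I*√17 ≈ -297.6 + 4.1231*I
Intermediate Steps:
D(Q, K) = 0 (D(Q, K) = 0*(-7) = 0)
x(a, I) = 2*I/a (x(a, I) = (I + I)/(a + 0) = (2*I)/a = 2*I/a)
(x(Y(-4, 5), -16) + (√(-3 - 14) - 1*15)) - 289 = (2*(-16)/(-5) + (√(-3 - 14) - 1*15)) - 289 = (2*(-16)*(-⅕) + (√(-17) - 15)) - 289 = (32/5 + (I*√17 - 15)) - 289 = (32/5 + (-15 + I*√17)) - 289 = (-43/5 + I*√17) - 289 = -1488/5 + I*√17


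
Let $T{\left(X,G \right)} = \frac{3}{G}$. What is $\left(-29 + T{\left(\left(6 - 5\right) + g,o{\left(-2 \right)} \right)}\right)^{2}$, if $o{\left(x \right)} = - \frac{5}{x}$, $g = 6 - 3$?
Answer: $\frac{19321}{25} \approx 772.84$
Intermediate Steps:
$g = 3$ ($g = 6 - 3 = 3$)
$\left(-29 + T{\left(\left(6 - 5\right) + g,o{\left(-2 \right)} \right)}\right)^{2} = \left(-29 + \frac{3}{\left(-5\right) \frac{1}{-2}}\right)^{2} = \left(-29 + \frac{3}{\left(-5\right) \left(- \frac{1}{2}\right)}\right)^{2} = \left(-29 + \frac{3}{\frac{5}{2}}\right)^{2} = \left(-29 + 3 \cdot \frac{2}{5}\right)^{2} = \left(-29 + \frac{6}{5}\right)^{2} = \left(- \frac{139}{5}\right)^{2} = \frac{19321}{25}$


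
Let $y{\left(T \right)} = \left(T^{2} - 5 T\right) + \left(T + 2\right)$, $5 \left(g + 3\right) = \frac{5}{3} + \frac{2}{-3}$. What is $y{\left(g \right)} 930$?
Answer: $\frac{97836}{5} \approx 19567.0$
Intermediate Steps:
$g = - \frac{14}{5}$ ($g = -3 + \frac{\frac{5}{3} + \frac{2}{-3}}{5} = -3 + \frac{5 \cdot \frac{1}{3} + 2 \left(- \frac{1}{3}\right)}{5} = -3 + \frac{\frac{5}{3} - \frac{2}{3}}{5} = -3 + \frac{1}{5} \cdot 1 = -3 + \frac{1}{5} = - \frac{14}{5} \approx -2.8$)
$y{\left(T \right)} = 2 + T^{2} - 4 T$ ($y{\left(T \right)} = \left(T^{2} - 5 T\right) + \left(2 + T\right) = 2 + T^{2} - 4 T$)
$y{\left(g \right)} 930 = \left(2 + \left(- \frac{14}{5}\right)^{2} - - \frac{56}{5}\right) 930 = \left(2 + \frac{196}{25} + \frac{56}{5}\right) 930 = \frac{526}{25} \cdot 930 = \frac{97836}{5}$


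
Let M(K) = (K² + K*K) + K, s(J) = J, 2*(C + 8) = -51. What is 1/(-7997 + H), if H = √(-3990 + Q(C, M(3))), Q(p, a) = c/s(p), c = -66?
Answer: -535799/4285051801 - I*√17902266/4285051801 ≈ -0.00012504 - 9.8741e-7*I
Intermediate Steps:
C = -67/2 (C = -8 + (½)*(-51) = -8 - 51/2 = -67/2 ≈ -33.500)
M(K) = K + 2*K² (M(K) = (K² + K²) + K = 2*K² + K = K + 2*K²)
Q(p, a) = -66/p
H = I*√17902266/67 (H = √(-3990 - 66/(-67/2)) = √(-3990 - 66*(-2/67)) = √(-3990 + 132/67) = √(-267198/67) = I*√17902266/67 ≈ 63.151*I)
1/(-7997 + H) = 1/(-7997 + I*√17902266/67)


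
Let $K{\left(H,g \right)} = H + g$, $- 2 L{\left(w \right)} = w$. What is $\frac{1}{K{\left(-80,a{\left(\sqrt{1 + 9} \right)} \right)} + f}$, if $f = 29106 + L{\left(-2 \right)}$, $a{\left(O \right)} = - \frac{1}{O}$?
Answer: $\frac{290270}{8425667289} + \frac{\sqrt{10}}{8425667289} \approx 3.4451 \cdot 10^{-5}$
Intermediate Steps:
$L{\left(w \right)} = - \frac{w}{2}$
$f = 29107$ ($f = 29106 - -1 = 29106 + 1 = 29107$)
$\frac{1}{K{\left(-80,a{\left(\sqrt{1 + 9} \right)} \right)} + f} = \frac{1}{\left(-80 - \frac{1}{\sqrt{1 + 9}}\right) + 29107} = \frac{1}{\left(-80 - \frac{1}{\sqrt{10}}\right) + 29107} = \frac{1}{\left(-80 - \frac{\sqrt{10}}{10}\right) + 29107} = \frac{1}{29027 - \frac{\sqrt{10}}{10}}$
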